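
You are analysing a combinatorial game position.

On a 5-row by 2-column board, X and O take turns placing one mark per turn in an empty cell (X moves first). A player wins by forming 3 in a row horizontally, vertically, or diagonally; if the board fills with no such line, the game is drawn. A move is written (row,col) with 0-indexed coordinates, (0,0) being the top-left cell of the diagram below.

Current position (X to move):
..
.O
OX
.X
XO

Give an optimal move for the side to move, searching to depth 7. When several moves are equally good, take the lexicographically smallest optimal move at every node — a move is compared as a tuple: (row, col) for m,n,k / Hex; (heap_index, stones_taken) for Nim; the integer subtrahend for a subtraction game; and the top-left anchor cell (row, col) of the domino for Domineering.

X's best at [../.O/OX/.X/XO]: (0,0)

ply 1, X at ../.O/OX/.X/XO | (0,0)=+0→X./.O/OX/.X/XO*; (0,1)=-1→.X/.O/OX/.X/XO; (1,0)=+0→../XO/OX/.X/XO; (3,0)=+0→../.O/OX/XX/XO
ply 2, O at X./.O/OX/.X/XO | (0,1)=+0→XO/.O/OX/.X/XO*; (1,0)=+0→X./OO/OX/.X/XO; (3,0)=+0→X./.O/OX/OX/XO
ply 3, X at XO/.O/OX/.X/XO | (1,0)=+0→XO/XO/OX/.X/XO*; (3,0)=+0→XO/.O/OX/XX/XO
ply 4, O at XO/XO/OX/.X/XO | (3,0)=+0→XO/XO/OX/OX/XO*
ply 5: XO/XO/OX/OX/XO is terminal +0 (X); from ../.O/OX/.X/XO depth 7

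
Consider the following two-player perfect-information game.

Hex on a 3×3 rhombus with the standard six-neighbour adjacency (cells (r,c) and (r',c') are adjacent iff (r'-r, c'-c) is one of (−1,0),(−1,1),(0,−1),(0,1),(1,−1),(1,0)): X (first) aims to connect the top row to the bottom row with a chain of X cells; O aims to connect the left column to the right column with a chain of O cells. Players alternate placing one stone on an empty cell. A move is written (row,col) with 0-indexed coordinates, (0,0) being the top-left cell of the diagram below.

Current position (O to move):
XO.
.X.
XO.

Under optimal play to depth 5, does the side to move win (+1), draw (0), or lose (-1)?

value(XO./.X./XO., O) = -1

ply 1, O at XO./.X./XO. | (0,2)=-1→XOO/.X./XO.*; (1,0)=-1→XO./OX./XO.; (1,2)=-1→XO./.XO/XO.; (2,2)=-1→XO./.X./XOO
ply 2, X at XOO/.X./XO. | (1,0)=+1→XOO/XX./XO.*; (1,2)=-1→XOO/.XX/XO.; (2,2)=-1→XOO/.X./XOX
ply 3: XOO/XX./XO. is terminal -1 (O); from XO./.X./XO. depth 5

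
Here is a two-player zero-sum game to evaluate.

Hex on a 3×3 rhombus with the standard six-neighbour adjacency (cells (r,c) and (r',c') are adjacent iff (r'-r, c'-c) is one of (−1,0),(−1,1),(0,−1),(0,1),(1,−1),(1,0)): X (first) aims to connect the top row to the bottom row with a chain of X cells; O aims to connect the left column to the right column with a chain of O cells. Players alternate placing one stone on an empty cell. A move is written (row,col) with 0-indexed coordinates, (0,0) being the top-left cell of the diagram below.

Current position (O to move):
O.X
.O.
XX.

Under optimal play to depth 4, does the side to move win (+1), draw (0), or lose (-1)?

p1 O@[O.X/.O./XX.]: (0,1)[OOX/.O./XX.]-1 (1,0)[O.X/OO./XX.]-1 (1,2)[O.X/.OO/XX.]+1* (2,2)[O.X/.O./XXO]-1
p2 X@[O.X/.OO/XX.]: (0,1)[OXX/.OO/XX.]-1* (1,0)[O.X/XOO/XX.]-1 (2,2)[O.X/.OO/XXX]-1
p3 O@[OXX/.OO/XX.]: (1,0)[OXX/OOO/XX.]+1* (2,2)[OXX/.OO/XXO]-1
p4 X@[OXX/OOO/XX.] terminal -1; root [O.X/.O./XX.] d4

value(O.X/.O./XX., O) = +1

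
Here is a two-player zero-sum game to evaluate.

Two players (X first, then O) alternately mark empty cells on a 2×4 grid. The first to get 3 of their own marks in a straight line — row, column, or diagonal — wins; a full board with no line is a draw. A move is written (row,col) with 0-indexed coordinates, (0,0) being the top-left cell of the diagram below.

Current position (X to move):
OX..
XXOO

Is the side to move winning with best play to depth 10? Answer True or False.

X winning at [OX../XXOO]: False

ply 1, X at OX../XXOO | (0,2)=+0→OXX./XXOO*; (0,3)=+0→OX.X/XXOO
ply 2, O at OXX./XXOO | (0,3)=+0→OXXO/XXOO*
ply 3: OXXO/XXOO is terminal +0 (X); from OX../XXOO depth 10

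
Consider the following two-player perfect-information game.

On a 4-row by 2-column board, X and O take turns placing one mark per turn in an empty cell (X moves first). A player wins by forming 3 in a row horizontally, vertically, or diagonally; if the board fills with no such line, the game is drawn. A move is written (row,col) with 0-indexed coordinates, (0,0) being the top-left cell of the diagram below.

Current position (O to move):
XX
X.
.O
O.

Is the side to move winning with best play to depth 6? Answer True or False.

ply 1, O at XX/X./.O/O. | (1,1)=-1→XX/XO/.O/O.; (2,0)=+0→XX/X./OO/O.*; (3,1)=-1→XX/X./.O/OO
ply 2, X at XX/X./OO/O. | (1,1)=+0→XX/XX/OO/O.*; (3,1)=+0→XX/X./OO/OX
ply 3, O at XX/XX/OO/O. | (3,1)=+0→XX/XX/OO/OO*
ply 4: XX/XX/OO/OO is terminal +0 (X); from XX/X./.O/O. depth 6

O winning at [XX/X./.O/O.]: False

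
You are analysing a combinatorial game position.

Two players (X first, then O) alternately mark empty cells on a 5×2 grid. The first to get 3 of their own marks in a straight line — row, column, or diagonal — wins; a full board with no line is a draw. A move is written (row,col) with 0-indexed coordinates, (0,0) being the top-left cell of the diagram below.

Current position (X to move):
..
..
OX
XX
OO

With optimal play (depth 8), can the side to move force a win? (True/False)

[../../OX/XX/OO] X move#1: (0,0):+0/X./../OX/XX/OO, (0,1):+0/.X/../OX/XX/OO, (1,0):+0/../X./OX/XX/OO, (1,1):+1/../.X/OX/XX/OO*
[../.X/OX/XX/OO] end (terminal -1, O#2); searched ../../OX/XX/OO to 8

X winning at [../../OX/XX/OO]: True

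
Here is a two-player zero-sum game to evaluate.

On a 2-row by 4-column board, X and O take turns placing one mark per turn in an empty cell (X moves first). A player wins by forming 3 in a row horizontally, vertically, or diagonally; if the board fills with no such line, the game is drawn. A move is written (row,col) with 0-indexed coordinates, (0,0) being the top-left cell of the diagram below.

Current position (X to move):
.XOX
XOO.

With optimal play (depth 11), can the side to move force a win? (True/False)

[.XOX/XOO.] X move#1: (0,0):-1/XXOX/XOO., (1,3):+0/.XOX/XOOX*
[.XOX/XOOX] O move#2: (0,0):+0/OXOX/XOOX*
[OXOX/XOOX] end (terminal +0, X#3); searched .XOX/XOO. to 11

X winning at [.XOX/XOO.]: False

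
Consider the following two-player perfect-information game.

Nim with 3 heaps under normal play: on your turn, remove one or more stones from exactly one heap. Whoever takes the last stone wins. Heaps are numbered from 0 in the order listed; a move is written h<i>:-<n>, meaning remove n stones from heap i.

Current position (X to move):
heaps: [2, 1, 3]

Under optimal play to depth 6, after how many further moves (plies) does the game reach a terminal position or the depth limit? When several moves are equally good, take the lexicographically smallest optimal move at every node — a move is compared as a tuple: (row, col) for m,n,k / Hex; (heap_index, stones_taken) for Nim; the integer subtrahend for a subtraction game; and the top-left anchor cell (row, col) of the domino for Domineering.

ply 1, X at (2,1,3) | h0:-1=-1→(1,1,3)*; h0:-2=-1→(0,1,3); h1:-1=-1→(2,0,3); h2:-1=-1→(2,1,2); h2:-2=-1→(2,1,1); h2:-3=-1→(2,1,0)
ply 2, O at (1,1,3) | h0:-1=-1→(0,1,3); h1:-1=-1→(1,0,3); h2:-1=-1→(1,1,2); h2:-2=-1→(1,1,1); h2:-3=+1→(1,1,0)*
ply 3, X at (1,1,0) | h0:-1=-1→(0,1,0)*; h1:-1=-1→(1,0,0)
ply 4, O at (0,1,0) | h1:-1=+1→(0,0,0)*
ply 5: (0,0,0) is terminal -1 (X); from (2,1,3) depth 6

PV length from [(2,1,3)]: 4 plies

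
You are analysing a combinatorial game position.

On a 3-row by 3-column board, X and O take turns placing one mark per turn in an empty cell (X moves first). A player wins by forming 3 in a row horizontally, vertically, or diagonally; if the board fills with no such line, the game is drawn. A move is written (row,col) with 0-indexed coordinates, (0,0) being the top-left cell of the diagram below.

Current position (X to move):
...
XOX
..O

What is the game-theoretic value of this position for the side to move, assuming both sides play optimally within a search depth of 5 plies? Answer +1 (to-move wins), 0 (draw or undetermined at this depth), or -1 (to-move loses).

ply 1, X at .../XOX/..O | (0,0)=-1→X../XOX/..O*; (0,1)=-1→.X./XOX/..O; (0,2)=-1→..X/XOX/..O; (2,0)=-1→.../XOX/X.O; (2,1)=-1→.../XOX/.XO
ply 2, O at X../XOX/..O | (0,1)=-1→XO./XOX/..O; (0,2)=-1→X.O/XOX/..O; (2,0)=+1→X../XOX/O.O*; (2,1)=-1→X../XOX/.OO
ply 3, X at X../XOX/O.O | (0,1)=-1→XX./XOX/O.O*; (0,2)=-1→X.X/XOX/O.O; (2,1)=-1→X../XOX/OXO
ply 4, O at XX./XOX/O.O | (0,2)=+1→XXO/XOX/O.O*; (2,1)=+1→XX./XOX/OOO
ply 5: XXO/XOX/O.O is terminal -1 (X); from .../XOX/..O depth 5

value(.../XOX/..O, X) = -1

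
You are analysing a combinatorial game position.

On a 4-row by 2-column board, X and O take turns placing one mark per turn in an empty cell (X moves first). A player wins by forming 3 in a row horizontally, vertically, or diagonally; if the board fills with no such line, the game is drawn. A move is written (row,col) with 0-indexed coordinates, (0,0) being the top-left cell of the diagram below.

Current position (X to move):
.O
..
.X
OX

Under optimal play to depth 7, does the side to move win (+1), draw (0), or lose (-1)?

value(.O/../.X/OX, X) = +1

[.O/../.X/OX] X move#1: (0,0):+0/XO/../.X/OX, (1,0):+0/.O/X./.X/OX, (1,1):+1/.O/.X/.X/OX*, (2,0):+0/.O/../XX/OX
[.O/.X/.X/OX] end (terminal -1, O#2); searched .O/../.X/OX to 7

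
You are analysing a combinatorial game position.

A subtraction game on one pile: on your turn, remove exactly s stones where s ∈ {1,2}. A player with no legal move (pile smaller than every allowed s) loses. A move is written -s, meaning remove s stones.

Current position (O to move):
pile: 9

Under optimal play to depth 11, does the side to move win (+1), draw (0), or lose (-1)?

[9] O move#1: -1:-1/8*, -2:-1/7
[8] X move#2: -1:-1/7, -2:+1/6*
[6] O move#3: -1:-1/5*, -2:-1/4
[5] X move#4: -1:-1/4, -2:+1/3*
[3] O move#5: -1:-1/2*, -2:-1/1
[2] X move#6: -1:-1/1, -2:+1/0*
[0] end (terminal -1, O#7); searched 9 to 11

value(9, O) = -1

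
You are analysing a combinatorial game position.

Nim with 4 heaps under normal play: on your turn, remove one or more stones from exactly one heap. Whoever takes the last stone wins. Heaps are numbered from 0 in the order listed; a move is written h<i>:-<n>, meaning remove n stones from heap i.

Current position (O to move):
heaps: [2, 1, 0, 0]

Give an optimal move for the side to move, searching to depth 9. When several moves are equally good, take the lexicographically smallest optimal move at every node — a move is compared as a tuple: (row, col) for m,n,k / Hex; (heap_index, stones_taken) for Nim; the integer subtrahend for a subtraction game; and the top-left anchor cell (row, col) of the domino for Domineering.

ply 1, O at (2,1,0,0) | h0:-1=+1→(1,1,0,0)*; h0:-2=-1→(0,1,0,0); h1:-1=-1→(2,0,0,0)
ply 2, X at (1,1,0,0) | h0:-1=-1→(0,1,0,0)*; h1:-1=-1→(1,0,0,0)
ply 3, O at (0,1,0,0) | h1:-1=+1→(0,0,0,0)*
ply 4: (0,0,0,0) is terminal -1 (X); from (2,1,0,0) depth 9

O's best at [(2,1,0,0)]: h0:-1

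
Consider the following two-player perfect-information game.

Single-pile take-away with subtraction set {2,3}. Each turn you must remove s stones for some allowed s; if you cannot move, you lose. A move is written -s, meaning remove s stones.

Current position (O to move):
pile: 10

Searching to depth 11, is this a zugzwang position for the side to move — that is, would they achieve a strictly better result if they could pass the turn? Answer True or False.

[10] O move#1: -2:-1/8*, -3:-1/7
[8] X move#2: -2:+1/6*, -3:+1/5
[6] O move#3: -2:-1/4*, -3:-1/3
[4] X move#4: -2:-1/2, -3:+1/1*
[1] end (terminal -1, O#5); searched 10 to 11
suppose O passes — search the same position with X to move:
pass> [10] X move#1: -2:-1/8*, -3:-1/7
pass> [8] O move#2: -2:+1/6*, -3:+1/5
pass> [6] X move#3: -2:-1/4*, -3:-1/3
pass> [4] O move#4: -2:-1/2, -3:+1/1*
pass> [1] end (terminal -1, X#5); searched 10 to 11
for O: play -1, pass +1

zugzwang(10, O) = True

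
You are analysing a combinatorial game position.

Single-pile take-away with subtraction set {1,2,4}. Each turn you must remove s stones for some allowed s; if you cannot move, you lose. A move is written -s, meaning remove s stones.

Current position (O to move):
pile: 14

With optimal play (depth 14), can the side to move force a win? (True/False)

[14] O move#1: -1:-1/13, -2:+1/12*, -4:-1/10
[12] X move#2: -1:-1/11*, -2:-1/10, -4:-1/8
[11] O move#3: -1:-1/10, -2:+1/9*, -4:-1/7
[9] X move#4: -1:-1/8*, -2:-1/7, -4:-1/5
[8] O move#5: -1:-1/7, -2:+1/6*, -4:-1/4
[6] X move#6: -1:-1/5*, -2:-1/4, -4:-1/2
[5] O move#7: -1:-1/4, -2:+1/3*, -4:-1/1
[3] X move#8: -1:-1/2*, -2:-1/1
[2] O move#9: -1:-1/1, -2:+1/0*
[0] end (terminal -1, X#10); searched 14 to 14

O winning at [14]: True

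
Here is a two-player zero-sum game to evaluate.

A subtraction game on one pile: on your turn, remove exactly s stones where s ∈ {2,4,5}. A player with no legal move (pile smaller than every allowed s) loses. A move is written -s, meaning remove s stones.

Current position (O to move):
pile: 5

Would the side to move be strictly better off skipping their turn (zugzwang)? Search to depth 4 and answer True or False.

[5] O move#1: -2:-1/3, -4:+1/1*, -5:+1/0
[1] end (terminal -1, X#2); searched 5 to 4
pass branch (X moves first from the same position):
  | [5] X move#1: -2:-1/3, -4:+1/1*, -5:+1/0
  | [1] end (terminal -1, O#2); searched 5 to 4
O moving scores +1; O passing scores -1

zugzwang(5, O) = False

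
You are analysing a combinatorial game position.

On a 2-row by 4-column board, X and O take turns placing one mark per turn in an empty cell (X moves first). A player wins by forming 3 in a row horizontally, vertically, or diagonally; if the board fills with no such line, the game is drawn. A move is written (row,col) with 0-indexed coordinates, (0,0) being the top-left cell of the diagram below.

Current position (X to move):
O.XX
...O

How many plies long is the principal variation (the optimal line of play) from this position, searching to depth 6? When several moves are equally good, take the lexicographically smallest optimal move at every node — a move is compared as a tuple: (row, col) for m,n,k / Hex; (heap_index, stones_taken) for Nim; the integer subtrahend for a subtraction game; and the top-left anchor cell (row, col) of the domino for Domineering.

ply 1, X at O.XX/...O | (0,1)=+1→OXXX/...O*; (1,0)=+0→O.XX/X..O; (1,1)=+0→O.XX/.X.O; (1,2)=+0→O.XX/..XO
ply 2: OXXX/...O is terminal -1 (O); from O.XX/...O depth 6

PV length from [O.XX/...O]: 1 ply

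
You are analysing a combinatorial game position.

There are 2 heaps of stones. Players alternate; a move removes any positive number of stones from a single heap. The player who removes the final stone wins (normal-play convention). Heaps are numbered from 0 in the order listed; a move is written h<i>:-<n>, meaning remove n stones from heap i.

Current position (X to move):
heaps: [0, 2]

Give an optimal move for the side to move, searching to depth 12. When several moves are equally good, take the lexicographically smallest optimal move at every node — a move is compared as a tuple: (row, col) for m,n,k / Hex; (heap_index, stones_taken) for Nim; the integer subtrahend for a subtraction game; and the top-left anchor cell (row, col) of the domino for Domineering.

X's best at [(0,2)]: h1:-2

[(0,2)] X move#1: h1:-1:-1/(0,1), h1:-2:+1/(0,0)*
[(0,0)] end (terminal -1, O#2); searched (0,2) to 12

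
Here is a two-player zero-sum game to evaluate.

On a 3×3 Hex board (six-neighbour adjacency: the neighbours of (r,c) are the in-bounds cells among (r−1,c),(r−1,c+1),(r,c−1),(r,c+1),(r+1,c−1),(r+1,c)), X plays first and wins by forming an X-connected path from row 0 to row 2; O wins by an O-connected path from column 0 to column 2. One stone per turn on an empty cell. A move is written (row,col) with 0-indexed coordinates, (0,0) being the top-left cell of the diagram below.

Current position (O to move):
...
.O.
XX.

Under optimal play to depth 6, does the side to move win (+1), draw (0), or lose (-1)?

p1 O@[.../.O./XX.]: (0,0)[O../.O./XX.]+1* (0,1)[.O./.O./XX.]+1 (0,2)[..O/.O./XX.]-1 (1,0)[.../OO./XX.]+1 (1,2)[.../.OO/XX.]-1 (2,2)[.../.O./XXO]-1
p2 X@[O../.O./XX.]: (0,1)[OX./.O./XX.]-1* (0,2)[O.X/.O./XX.]-1 (1,0)[O../XO./XX.]-1 (1,2)[O../.OX/XX.]-1 (2,2)[O../.O./XXX]-1
p3 O@[OX./.O./XX.]: (0,2)[OXO/.O./XX.]-1 (1,0)[OX./OO./XX.]+1* (1,2)[OX./.OO/XX.]-1 (2,2)[OX./.O./XXO]-1
p4 X@[OX./OO./XX.]: (0,2)[OXX/OO./XX.]-1* (1,2)[OX./OOX/XX.]-1 (2,2)[OX./OO./XXX]-1
p5 O@[OXX/OO./XX.]: (1,2)[OXX/OOO/XX.]+1* (2,2)[OXX/OO./XXO]-1
p6 X@[OXX/OOO/XX.] terminal -1; root [.../.O./XX.] d6

value(.../.O./XX., O) = +1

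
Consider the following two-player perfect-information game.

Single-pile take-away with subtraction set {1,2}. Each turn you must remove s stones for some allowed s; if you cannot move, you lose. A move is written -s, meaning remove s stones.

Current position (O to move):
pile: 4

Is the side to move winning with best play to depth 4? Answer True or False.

[4] O move#1: -1:+1/3*, -2:-1/2
[3] X move#2: -1:-1/2*, -2:-1/1
[2] O move#3: -1:-1/1, -2:+1/0*
[0] end (terminal -1, X#4); searched 4 to 4

O winning at [4]: True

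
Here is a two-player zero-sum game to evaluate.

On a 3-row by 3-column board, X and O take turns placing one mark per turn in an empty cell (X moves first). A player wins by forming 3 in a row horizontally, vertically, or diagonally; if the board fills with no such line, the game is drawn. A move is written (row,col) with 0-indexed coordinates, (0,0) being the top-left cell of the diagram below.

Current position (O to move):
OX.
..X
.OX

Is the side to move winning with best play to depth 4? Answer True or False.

O winning at [OX./..X/.OX]: False

ply 1, O at OX./..X/.OX | (0,2)=+0→OXO/..X/.OX*; (1,0)=-1→OX./O.X/.OX; (1,1)=-1→OX./.OX/.OX; (2,0)=-1→OX./..X/OOX
ply 2, X at OXO/..X/.OX | (1,0)=+0→OXO/X.X/.OX*; (1,1)=+0→OXO/.XX/.OX; (2,0)=+0→OXO/..X/XOX
ply 3, O at OXO/X.X/.OX | (1,1)=+0→OXO/XOX/.OX*; (2,0)=-1→OXO/X.X/OOX
ply 4, X at OXO/XOX/.OX | (2,0)=+0→OXO/XOX/XOX*
ply 5: OXO/XOX/XOX is terminal +0 (O); from OX./..X/.OX depth 4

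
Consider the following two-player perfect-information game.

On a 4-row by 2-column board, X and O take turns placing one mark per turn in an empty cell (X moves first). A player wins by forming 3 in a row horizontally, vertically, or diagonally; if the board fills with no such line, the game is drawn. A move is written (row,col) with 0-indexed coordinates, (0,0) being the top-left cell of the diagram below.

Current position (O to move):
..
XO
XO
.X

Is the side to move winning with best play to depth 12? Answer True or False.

[../XO/XO/.X] O move#1: (0,0):-1/O./XO/XO/.X, (0,1):+1/.O/XO/XO/.X*, (3,0):-1/../XO/XO/OX
[.O/XO/XO/.X] end (terminal -1, X#2); searched ../XO/XO/.X to 12

O winning at [../XO/XO/.X]: True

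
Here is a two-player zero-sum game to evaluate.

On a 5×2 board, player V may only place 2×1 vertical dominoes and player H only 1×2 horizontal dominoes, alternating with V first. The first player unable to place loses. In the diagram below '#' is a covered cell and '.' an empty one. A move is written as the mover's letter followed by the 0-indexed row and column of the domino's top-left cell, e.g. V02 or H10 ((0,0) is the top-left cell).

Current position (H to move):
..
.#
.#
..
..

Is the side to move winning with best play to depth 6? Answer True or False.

H winning at [../.#/.#/../..]: True

[../.#/.#/../..] H move#1: H00:-1/##/.#/.#/../.., H30:+1/../.#/.#/##/..*, H40:+1/../.#/.#/../##
[../.#/.#/##/..] V move#2: V00:-1/#./##/.#/##/..*, V10:-1/../##/##/##/..
[#./##/.#/##/..] H move#3: H40:+1/#./##/.#/##/##*
[#./##/.#/##/##] end (terminal -1, V#4); searched ../.#/.#/../.. to 6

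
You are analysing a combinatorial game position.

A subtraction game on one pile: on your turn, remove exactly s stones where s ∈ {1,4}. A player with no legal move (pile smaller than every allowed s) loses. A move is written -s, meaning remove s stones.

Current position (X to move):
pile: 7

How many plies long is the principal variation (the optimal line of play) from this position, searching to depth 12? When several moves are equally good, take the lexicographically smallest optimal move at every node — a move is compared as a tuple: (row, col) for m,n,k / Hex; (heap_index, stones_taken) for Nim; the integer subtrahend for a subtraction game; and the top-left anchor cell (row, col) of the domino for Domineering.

PV length from [7]: 4 plies

[7] X move#1: -1:-1/6*, -4:-1/3
[6] O move#2: -1:+1/5*, -4:+1/2
[5] X move#3: -1:-1/4*, -4:-1/1
[4] O move#4: -1:-1/3, -4:+1/0*
[0] end (terminal -1, X#5); searched 7 to 12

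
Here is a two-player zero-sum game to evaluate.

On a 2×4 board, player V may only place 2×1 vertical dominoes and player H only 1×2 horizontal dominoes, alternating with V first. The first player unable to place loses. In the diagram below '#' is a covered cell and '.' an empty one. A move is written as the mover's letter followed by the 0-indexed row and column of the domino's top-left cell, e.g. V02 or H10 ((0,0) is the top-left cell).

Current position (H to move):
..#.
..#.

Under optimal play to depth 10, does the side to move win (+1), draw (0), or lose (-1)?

value(..#./..#., H) = +1

ply 1, H at ..#./..#. | H00=+1→###./..#.*; H10=+1→..#./###.
ply 2, V at ###./..#. | V03=-1→####/..##*
ply 3, H at ####/..## | H10=+1→####/####*
ply 4: ####/#### is terminal -1 (V); from ..#./..#. depth 10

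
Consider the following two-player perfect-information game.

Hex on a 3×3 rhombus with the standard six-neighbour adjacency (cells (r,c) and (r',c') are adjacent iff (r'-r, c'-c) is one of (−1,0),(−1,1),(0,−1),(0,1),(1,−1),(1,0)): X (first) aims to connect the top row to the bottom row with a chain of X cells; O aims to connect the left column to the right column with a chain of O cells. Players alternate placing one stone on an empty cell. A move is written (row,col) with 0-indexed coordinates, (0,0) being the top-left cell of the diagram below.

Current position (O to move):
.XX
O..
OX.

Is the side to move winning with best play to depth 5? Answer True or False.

ply 1, O at .XX/O../OX. | (0,0)=-1→OXX/O../OX.*; (1,1)=-1→.XX/OO./OX.; (1,2)=-1→.XX/O.O/OX.; (2,2)=-1→.XX/O../OXO
ply 2, X at OXX/O../OX. | (1,1)=+1→OXX/OX./OX.*; (1,2)=+1→OXX/O.X/OX.; (2,2)=+1→OXX/O../OXX
ply 3: OXX/OX./OX. is terminal -1 (O); from .XX/O../OX. depth 5

O winning at [.XX/O../OX.]: False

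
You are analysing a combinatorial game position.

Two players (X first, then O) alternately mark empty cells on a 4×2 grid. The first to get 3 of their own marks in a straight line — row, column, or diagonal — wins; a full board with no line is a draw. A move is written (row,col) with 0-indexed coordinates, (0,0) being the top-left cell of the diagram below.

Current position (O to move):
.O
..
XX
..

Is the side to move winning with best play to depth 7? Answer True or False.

[.O/../XX/..] O move#1: (0,0):+0/OO/../XX/..*, (1,0):+0/.O/O./XX/.., (1,1):-1/.O/.O/XX/.., (3,0):+0/.O/../XX/O., (3,1):-1/.O/../XX/.O
[OO/../XX/..] X move#2: (1,0):+0/OO/X./XX/..*, (1,1):+0/OO/.X/XX/.., (3,0):+0/OO/../XX/X., (3,1):+0/OO/../XX/.X
[OO/X./XX/..] O move#3: (1,1):-1/OO/XO/XX/.., (3,0):+0/OO/X./XX/O.*, (3,1):-1/OO/X./XX/.O
[OO/X./XX/O.] X move#4: (1,1):+0/OO/XX/XX/O.*, (3,1):+0/OO/X./XX/OX
[OO/XX/XX/O.] O move#5: (3,1):+0/OO/XX/XX/OO*
[OO/XX/XX/OO] end (terminal +0, X#6); searched .O/../XX/.. to 7

O winning at [.O/../XX/..]: False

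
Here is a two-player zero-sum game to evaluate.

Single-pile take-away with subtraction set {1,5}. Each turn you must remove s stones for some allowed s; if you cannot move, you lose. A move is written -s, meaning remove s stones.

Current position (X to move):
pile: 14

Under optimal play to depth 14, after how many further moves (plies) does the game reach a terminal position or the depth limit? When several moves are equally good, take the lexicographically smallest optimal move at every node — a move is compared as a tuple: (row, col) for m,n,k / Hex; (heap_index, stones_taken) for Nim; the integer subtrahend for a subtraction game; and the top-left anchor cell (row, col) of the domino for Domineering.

ply 1, X at 14 | -1=-1→13*; -5=-1→9
ply 2, O at 13 | -1=+1→12*; -5=+1→8
ply 3, X at 12 | -1=-1→11*; -5=-1→7
ply 4, O at 11 | -1=+1→10*; -5=+1→6
ply 5, X at 10 | -1=-1→9*; -5=-1→5
ply 6, O at 9 | -1=+1→8*; -5=+1→4
ply 7, X at 8 | -1=-1→7*; -5=-1→3
ply 8, O at 7 | -1=+1→6*; -5=+1→2
ply 9, X at 6 | -1=-1→5*; -5=-1→1
ply 10, O at 5 | -1=+1→4*; -5=+1→0
ply 11, X at 4 | -1=-1→3*
ply 12, O at 3 | -1=+1→2*
ply 13, X at 2 | -1=-1→1*
ply 14, O at 1 | -1=+1→0*
ply 15: 0 is terminal -1 (X); from 14 depth 14

PV length from [14]: 14 plies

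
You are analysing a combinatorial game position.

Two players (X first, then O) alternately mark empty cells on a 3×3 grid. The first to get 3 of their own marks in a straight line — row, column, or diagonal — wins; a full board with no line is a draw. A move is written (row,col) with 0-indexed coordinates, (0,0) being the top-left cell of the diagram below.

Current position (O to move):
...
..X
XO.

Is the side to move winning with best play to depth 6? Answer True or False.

ply 1, O at .../..X/XO. | (0,0)=-1→O../..X/XO.; (0,1)=-1→.O./..X/XO.; (0,2)=-1→..O/..X/XO.; (1,0)=-1→.../O.X/XO.; (1,1)=+0→.../.OX/XO.*; (2,2)=-1→.../..X/XOO
ply 2, X at .../.OX/XO. | (0,0)=-1→X../.OX/XO.; (0,1)=+0→.X./.OX/XO.*; (0,2)=-1→..X/.OX/XO.; (1,0)=-1→.../XOX/XO.; (2,2)=-1→.../.OX/XOX
ply 3, O at .X./.OX/XO. | (0,0)=+0→OX./.OX/XO.*; (0,2)=+0→.XO/.OX/XO.; (1,0)=-1→.X./OOX/XO.; (2,2)=-1→.X./.OX/XOO
ply 4, X at OX./.OX/XO. | (0,2)=-1→OXX/.OX/XO.; (1,0)=-1→OX./XOX/XO.; (2,2)=+0→OX./.OX/XOX*
ply 5, O at OX./.OX/XOX | (0,2)=+0→OXO/.OX/XOX*; (1,0)=-1→OX./OOX/XOX
ply 6, X at OXO/.OX/XOX | (1,0)=+0→OXO/XOX/XOX*
ply 7: OXO/XOX/XOX is terminal +0 (O); from .../..X/XO. depth 6

O winning at [.../..X/XO.]: False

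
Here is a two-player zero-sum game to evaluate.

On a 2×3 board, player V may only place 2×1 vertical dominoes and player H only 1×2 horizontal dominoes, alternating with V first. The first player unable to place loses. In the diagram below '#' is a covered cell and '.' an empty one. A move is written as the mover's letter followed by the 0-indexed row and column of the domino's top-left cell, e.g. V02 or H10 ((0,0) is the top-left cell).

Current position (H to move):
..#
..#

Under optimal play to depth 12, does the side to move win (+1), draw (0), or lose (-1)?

value(..#/..#, H) = +1

ply 1, H at ..#/..# | H00=+1→###/..#*; H10=+1→..#/###
ply 2: ###/..# is terminal -1 (V); from ..#/..# depth 12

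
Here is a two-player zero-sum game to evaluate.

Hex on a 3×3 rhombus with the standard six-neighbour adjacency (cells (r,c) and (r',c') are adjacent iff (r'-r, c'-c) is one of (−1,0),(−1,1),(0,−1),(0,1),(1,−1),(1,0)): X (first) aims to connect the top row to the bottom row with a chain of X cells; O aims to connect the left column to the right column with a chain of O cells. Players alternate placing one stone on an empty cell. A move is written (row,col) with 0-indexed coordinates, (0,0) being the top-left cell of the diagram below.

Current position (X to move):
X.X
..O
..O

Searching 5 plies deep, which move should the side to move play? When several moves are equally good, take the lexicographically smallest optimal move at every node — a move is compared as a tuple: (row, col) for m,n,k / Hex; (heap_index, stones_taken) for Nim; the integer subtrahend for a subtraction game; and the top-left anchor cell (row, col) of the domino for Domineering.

[X.X/..O/..O] X move#1: (0,1):-1/XXX/..O/..O, (1,0):-1/X.X/X.O/..O, (1,1):+1/X.X/.XO/..O*, (2,0):+1/X.X/..O/X.O, (2,1):-1/X.X/..O/.XO
[X.X/.XO/..O] O move#2: (0,1):-1/XOX/.XO/..O*, (1,0):-1/X.X/OXO/..O, (2,0):-1/X.X/.XO/O.O, (2,1):-1/X.X/.XO/.OO
[XOX/.XO/..O] X move#3: (1,0):+1/XOX/XXO/..O*, (2,0):+1/XOX/.XO/X.O, (2,1):+1/XOX/.XO/.XO
[XOX/XXO/..O] O move#4: (2,0):-1/XOX/XXO/O.O*, (2,1):-1/XOX/XXO/.OO
[XOX/XXO/O.O] X move#5: (2,1):+1/XOX/XXO/OXO*
[XOX/XXO/OXO] end (terminal -1, O#6); searched X.X/..O/..O to 5

X's best at [X.X/..O/..O]: (1,1)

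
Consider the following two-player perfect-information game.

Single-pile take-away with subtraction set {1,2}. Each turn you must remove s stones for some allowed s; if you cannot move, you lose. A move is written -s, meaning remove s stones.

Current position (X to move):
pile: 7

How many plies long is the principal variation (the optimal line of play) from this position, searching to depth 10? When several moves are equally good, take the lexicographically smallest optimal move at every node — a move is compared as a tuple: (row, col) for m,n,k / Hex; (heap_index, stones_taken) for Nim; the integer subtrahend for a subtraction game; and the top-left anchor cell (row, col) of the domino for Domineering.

PV length from [7]: 5 plies

ply 1, X at 7 | -1=+1→6*; -2=-1→5
ply 2, O at 6 | -1=-1→5*; -2=-1→4
ply 3, X at 5 | -1=-1→4; -2=+1→3*
ply 4, O at 3 | -1=-1→2*; -2=-1→1
ply 5, X at 2 | -1=-1→1; -2=+1→0*
ply 6: 0 is terminal -1 (O); from 7 depth 10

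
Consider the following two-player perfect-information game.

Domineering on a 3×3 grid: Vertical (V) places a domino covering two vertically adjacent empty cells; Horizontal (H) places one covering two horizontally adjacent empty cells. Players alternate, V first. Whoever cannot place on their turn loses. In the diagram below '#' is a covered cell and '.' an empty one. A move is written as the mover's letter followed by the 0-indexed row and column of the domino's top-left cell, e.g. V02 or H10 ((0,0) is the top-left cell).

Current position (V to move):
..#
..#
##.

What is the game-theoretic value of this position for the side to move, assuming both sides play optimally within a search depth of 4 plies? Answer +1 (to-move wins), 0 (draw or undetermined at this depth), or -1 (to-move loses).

value(..#/..#/##., V) = +1

p1 V@[..#/..#/##.]: V00[#.#/#.#/##.]+1* V01[.##/.##/##.]+1
p2 H@[#.#/#.#/##.] terminal -1; root [..#/..#/##.] d4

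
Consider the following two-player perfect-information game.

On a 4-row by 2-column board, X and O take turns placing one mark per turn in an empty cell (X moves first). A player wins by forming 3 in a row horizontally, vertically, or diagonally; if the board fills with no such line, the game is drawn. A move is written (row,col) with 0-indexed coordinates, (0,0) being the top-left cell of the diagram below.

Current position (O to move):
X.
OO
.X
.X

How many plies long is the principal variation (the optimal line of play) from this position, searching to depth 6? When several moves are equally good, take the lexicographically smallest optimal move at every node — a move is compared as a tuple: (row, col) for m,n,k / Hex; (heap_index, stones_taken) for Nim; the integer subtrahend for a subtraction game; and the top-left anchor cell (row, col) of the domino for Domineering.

PV length from [X./OO/.X/.X]: 3 plies

[X./OO/.X/.X] O move#1: (0,1):+0/XO/OO/.X/.X*, (2,0):+0/X./OO/OX/.X, (3,0):+0/X./OO/.X/OX
[XO/OO/.X/.X] X move#2: (2,0):+0/XO/OO/XX/.X*, (3,0):+0/XO/OO/.X/XX
[XO/OO/XX/.X] O move#3: (3,0):+0/XO/OO/XX/OX*
[XO/OO/XX/OX] end (terminal +0, X#4); searched X./OO/.X/.X to 6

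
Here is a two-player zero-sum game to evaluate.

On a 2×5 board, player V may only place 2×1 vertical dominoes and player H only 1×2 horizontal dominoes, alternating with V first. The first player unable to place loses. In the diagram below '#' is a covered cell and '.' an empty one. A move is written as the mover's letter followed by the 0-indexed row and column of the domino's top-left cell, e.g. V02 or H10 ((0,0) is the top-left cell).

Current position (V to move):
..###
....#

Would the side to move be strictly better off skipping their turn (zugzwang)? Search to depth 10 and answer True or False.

[..###/....#] V move#1: V00:-1/#.###/#...#, V01:+1/.####/.#..#*
[.####/.#..#] H move#2: H12:-1/.####/.####*
[.####/.####] V move#3: V00:+1/#####/#####*
[#####/#####] end (terminal -1, H#4); searched ..###/....# to 10
pass branch (H moves first from the same position):
  | [..###/....#] H move#1: H00:+1/#####/....#*, H10:+1/..###/##..#, H11:-1/..###/.##.#, H12:-1/..###/..###
  | [#####/....#] end (terminal -1, V#2); searched ..###/....# to 10
V moving scores +1; V passing scores -1

zugzwang(..###/....#, V) = False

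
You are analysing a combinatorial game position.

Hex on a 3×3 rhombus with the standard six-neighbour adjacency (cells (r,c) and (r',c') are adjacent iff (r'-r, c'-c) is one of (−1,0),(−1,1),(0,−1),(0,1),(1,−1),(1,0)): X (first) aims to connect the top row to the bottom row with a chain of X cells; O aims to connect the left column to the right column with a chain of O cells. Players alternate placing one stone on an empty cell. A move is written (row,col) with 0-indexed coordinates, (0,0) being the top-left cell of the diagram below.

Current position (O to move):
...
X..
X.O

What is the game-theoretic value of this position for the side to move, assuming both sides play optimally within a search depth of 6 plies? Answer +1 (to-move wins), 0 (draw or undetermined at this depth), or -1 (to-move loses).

value(.../X../X.O, O) = -1

[.../X../X.O] O move#1: (0,0):-1/O../X../X.O*, (0,1):-1/.O./X../X.O, (0,2):-1/..O/X../X.O, (1,1):-1/.../XO./X.O, (1,2):-1/.../X.O/X.O, (2,1):-1/.../X../XOO
[O../X../X.O] X move#2: (0,1):+1/OX./X../X.O*, (0,2):+1/O.X/X../X.O, (1,1):+1/O../XX./X.O, (1,2):+1/O../X.X/X.O, (2,1):+1/O../X../XXO
[OX./X../X.O] end (terminal -1, O#3); searched .../X../X.O to 6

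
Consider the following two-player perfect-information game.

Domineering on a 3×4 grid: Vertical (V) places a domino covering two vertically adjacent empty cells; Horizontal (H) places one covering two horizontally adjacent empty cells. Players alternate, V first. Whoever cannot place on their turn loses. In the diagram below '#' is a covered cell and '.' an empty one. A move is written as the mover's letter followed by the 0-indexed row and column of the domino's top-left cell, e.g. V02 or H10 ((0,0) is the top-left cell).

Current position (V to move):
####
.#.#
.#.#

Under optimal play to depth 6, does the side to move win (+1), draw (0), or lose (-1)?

value(####/.#.#/.#.#, V) = +1

p1 V@[####/.#.#/.#.#]: V10[####/##.#/##.#]+1* V12[####/.###/.###]+1
p2 H@[####/##.#/##.#] terminal -1; root [####/.#.#/.#.#] d6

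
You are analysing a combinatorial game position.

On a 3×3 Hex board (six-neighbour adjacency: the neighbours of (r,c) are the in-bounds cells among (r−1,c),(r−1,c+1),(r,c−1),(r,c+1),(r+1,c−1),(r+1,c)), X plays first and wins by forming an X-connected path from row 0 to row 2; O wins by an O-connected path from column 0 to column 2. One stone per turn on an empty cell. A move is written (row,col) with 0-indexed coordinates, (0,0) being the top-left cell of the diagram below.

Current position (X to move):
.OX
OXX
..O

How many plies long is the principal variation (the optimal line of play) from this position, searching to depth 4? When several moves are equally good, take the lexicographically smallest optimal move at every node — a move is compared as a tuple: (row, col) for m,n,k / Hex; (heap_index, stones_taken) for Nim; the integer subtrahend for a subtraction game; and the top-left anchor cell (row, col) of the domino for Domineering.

PV length from [.OX/OXX/..O]: 3 plies

ply 1, X at .OX/OXX/..O | (0,0)=+1→XOX/OXX/..O*; (2,0)=+1→.OX/OXX/X.O; (2,1)=+1→.OX/OXX/.XO
ply 2, O at XOX/OXX/..O | (2,0)=-1→XOX/OXX/O.O*; (2,1)=-1→XOX/OXX/.OO
ply 3, X at XOX/OXX/O.O | (2,1)=+1→XOX/OXX/OXO*
ply 4: XOX/OXX/OXO is terminal -1 (O); from .OX/OXX/..O depth 4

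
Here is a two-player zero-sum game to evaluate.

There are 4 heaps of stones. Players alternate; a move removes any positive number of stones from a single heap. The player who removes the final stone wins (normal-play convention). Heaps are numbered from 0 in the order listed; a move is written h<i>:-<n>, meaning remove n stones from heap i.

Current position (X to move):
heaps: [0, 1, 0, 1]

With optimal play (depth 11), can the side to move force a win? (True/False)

X winning at [(0,1,0,1)]: False

[(0,1,0,1)] X move#1: h1:-1:-1/(0,0,0,1)*, h3:-1:-1/(0,1,0,0)
[(0,0,0,1)] O move#2: h3:-1:+1/(0,0,0,0)*
[(0,0,0,0)] end (terminal -1, X#3); searched (0,1,0,1) to 11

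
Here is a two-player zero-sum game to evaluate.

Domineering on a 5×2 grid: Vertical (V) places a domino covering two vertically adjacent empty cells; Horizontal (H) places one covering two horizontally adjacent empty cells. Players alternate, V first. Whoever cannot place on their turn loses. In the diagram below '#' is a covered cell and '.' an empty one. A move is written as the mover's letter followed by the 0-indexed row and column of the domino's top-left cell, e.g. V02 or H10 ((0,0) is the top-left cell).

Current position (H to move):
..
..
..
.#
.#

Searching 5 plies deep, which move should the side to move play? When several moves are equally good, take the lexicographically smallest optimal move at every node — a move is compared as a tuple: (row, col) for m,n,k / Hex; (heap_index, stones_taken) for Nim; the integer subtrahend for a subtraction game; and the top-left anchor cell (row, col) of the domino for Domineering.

p1 H@[../../../.#/.#]: H00[##/../../.#/.#]-1 H10[../##/../.#/.#]+1* H20[../../##/.#/.#]-1
p2 V@[../##/../.#/.#]: V20[../##/#./##/.#]-1* V30[../##/../##/##]-1
p3 H@[../##/#./##/.#]: H00[##/##/#./##/.#]+1*
p4 V@[##/##/#./##/.#] terminal -1; root [../../../.#/.#] d5

H's best at [../../../.#/.#]: H10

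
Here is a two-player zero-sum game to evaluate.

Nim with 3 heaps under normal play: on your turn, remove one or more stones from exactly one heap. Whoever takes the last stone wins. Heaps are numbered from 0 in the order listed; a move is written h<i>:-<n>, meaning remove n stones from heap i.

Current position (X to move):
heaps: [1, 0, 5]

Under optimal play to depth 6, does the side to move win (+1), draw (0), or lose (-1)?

ply 1, X at (1,0,5) | h0:-1=-1→(0,0,5); h2:-1=-1→(1,0,4); h2:-2=-1→(1,0,3); h2:-3=-1→(1,0,2); h2:-4=+1→(1,0,1)*; h2:-5=-1→(1,0,0)
ply 2, O at (1,0,1) | h0:-1=-1→(0,0,1)*; h2:-1=-1→(1,0,0)
ply 3, X at (0,0,1) | h2:-1=+1→(0,0,0)*
ply 4: (0,0,0) is terminal -1 (O); from (1,0,5) depth 6

value((1,0,5), X) = +1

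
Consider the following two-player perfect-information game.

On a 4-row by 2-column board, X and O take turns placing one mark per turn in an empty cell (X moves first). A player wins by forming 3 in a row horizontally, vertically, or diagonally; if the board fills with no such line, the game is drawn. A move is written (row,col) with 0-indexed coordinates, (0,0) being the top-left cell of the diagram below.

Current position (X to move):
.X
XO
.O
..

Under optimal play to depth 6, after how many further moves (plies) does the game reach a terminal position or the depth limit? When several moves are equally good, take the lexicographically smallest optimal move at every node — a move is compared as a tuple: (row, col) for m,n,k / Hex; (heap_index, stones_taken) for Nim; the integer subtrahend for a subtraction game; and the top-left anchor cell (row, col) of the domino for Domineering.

p1 X@[.X/XO/.O/..]: (0,0)[XX/XO/.O/..]-1 (2,0)[.X/XO/XO/..]-1 (3,0)[.X/XO/.O/X.]-1 (3,1)[.X/XO/.O/.X]+0*
p2 O@[.X/XO/.O/.X]: (0,0)[OX/XO/.O/.X]+0* (2,0)[.X/XO/OO/.X]+0 (3,0)[.X/XO/.O/OX]+0
p3 X@[OX/XO/.O/.X]: (2,0)[OX/XO/XO/.X]+0* (3,0)[OX/XO/.O/XX]+0
p4 O@[OX/XO/XO/.X]: (3,0)[OX/XO/XO/OX]+0*
p5 X@[OX/XO/XO/OX] terminal +0; root [.X/XO/.O/..] d6

PV length from [.X/XO/.O/..]: 4 plies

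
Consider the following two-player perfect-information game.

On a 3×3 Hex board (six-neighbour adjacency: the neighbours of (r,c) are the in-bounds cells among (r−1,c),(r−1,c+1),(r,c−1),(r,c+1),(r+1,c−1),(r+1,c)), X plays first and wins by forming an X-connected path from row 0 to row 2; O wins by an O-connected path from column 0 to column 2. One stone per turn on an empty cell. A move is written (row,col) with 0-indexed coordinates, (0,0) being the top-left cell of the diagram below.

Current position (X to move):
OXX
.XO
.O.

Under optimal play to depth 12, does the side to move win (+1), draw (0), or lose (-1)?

p1 X@[OXX/.XO/.O.]: (1,0)[OXX/XXO/.O.]-1 (2,0)[OXX/.XO/XO.]+1* (2,2)[OXX/.XO/.OX]-1
p2 O@[OXX/.XO/XO.] terminal -1; root [OXX/.XO/.O.] d12

value(OXX/.XO/.O., X) = +1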